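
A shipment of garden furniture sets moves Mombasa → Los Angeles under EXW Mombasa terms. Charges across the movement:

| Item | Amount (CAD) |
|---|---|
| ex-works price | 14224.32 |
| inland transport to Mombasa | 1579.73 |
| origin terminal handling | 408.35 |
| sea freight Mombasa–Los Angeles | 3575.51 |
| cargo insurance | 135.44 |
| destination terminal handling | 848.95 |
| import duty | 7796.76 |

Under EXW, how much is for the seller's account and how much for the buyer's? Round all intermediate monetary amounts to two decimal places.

Seller: CAD 14224.32; buyer: CAD 14344.74

EXW: the seller makes goods available at their premises; the buyer bears all onward costs.
Seller's account: goods 14224.32 = 14224.32
Buyer's account: inland to port 1579.73 + origin terminal 408.35 + freight 3575.51 + insurance 135.44 + destination terminal 848.95 + duty 7796.76 = 14344.74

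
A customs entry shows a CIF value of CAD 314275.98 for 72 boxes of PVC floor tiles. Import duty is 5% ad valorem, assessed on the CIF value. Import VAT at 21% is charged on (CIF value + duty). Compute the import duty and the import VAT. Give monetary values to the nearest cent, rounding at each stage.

Import duty: CAD 15713.80; import VAT: CAD 69297.85

Import duty = 314275.98 × 5% = 15713.80
VAT base = CIF + duty = 314275.98 + 15713.80 = 329989.78
Import VAT = 329989.78 × 21% = 69297.85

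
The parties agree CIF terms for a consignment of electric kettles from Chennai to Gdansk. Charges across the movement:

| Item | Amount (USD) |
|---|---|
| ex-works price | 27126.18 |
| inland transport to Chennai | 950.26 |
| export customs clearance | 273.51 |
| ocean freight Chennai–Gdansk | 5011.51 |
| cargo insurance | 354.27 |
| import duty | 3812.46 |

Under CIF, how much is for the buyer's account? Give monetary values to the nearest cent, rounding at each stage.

Buyer's account: USD 3812.46

CIF: the seller pays costs through ocean freight and marine insurance to the destination port.
Seller's account: goods 27126.18 + inland to port 950.26 + export clearance 273.51 + freight 5011.51 + insurance 354.27 = 33715.73
Buyer's account: duty 3812.46 = 3812.46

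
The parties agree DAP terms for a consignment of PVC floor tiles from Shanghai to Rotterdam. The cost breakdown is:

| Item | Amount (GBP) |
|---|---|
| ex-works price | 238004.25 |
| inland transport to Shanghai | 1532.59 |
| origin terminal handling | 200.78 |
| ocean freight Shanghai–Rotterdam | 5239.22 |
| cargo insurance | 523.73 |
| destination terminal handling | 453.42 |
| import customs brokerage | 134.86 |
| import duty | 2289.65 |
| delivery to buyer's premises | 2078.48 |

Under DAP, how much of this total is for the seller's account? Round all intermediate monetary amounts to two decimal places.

Seller's account: GBP 248032.47

DAP: the seller bears all costs to the named destination except import duty and clearance.
Seller's account: goods 238004.25 + inland to port 1532.59 + origin terminal 200.78 + freight 5239.22 + insurance 523.73 + destination terminal 453.42 + delivery 2078.48 = 248032.47
Buyer's account: brokerage 134.86 + duty 2289.65 = 2424.51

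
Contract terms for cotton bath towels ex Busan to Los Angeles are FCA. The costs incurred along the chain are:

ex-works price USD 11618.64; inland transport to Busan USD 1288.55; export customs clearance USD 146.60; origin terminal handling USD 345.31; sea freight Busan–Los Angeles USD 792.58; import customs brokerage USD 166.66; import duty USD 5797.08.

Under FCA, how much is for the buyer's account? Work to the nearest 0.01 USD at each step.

Buyer's account: USD 7101.63

FCA: the seller delivers export-cleared goods to the carrier; the buyer bears costs from that point.
Seller's account: goods 11618.64 + inland to port 1288.55 + export clearance 146.60 = 13053.79
Buyer's account: origin terminal 345.31 + freight 792.58 + brokerage 166.66 + duty 5797.08 = 7101.63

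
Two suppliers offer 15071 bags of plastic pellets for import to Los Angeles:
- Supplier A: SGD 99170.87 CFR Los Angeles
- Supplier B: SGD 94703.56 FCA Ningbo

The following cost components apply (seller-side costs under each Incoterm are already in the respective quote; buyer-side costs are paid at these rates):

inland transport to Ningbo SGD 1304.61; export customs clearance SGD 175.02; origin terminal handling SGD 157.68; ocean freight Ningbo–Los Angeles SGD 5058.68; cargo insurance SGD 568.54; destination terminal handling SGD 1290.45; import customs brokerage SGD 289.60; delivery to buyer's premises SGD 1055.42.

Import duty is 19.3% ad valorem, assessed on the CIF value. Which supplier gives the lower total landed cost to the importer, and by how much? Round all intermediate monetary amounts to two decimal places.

Supplier A (CFR):
CIF value = CFR price + insurance = 99170.87 + 568.54 = 99739.41
Import duty = 99739.41 × 19.3% = 19249.71
Buyer bears (A): 568.54 + 1290.45 + 289.60 + 1055.42 = 3204.01
Landed cost (A) = invoice 99170.87 + 3204.01 + duty 19249.71 = 121624.59
Supplier B (FCA):
CIF value = FCA price + origin terminal + freight + insurance = 94703.56 + 157.68 + 5058.68 + 568.54 = 100488.46
Import duty = 100488.46 × 19.3% = 19394.27
Buyer bears (B): 157.68 + 5058.68 + 568.54 + 1290.45 + 289.60 + 1055.42 = 8420.37
Landed cost (B) = invoice 94703.56 + 8420.37 + duty 19394.27 = 122518.20
Difference = |121624.59 − 122518.20| = 893.61

Supplier A is cheaper by SGD 893.61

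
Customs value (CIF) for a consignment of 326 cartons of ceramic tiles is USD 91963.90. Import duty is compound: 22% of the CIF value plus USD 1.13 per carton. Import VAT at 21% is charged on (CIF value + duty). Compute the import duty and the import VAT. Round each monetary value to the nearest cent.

Import duty: USD 20600.44; import VAT: USD 23638.51

Ad valorem component: 91963.90 × 22% = 20232.06
Specific component: 326 × 1.13 = 368.38
Import duty = 20232.06 + 368.38 = 20600.44
VAT base = CIF + duty = 91963.90 + 20600.44 = 112564.34
Import VAT = 112564.34 × 21% = 23638.51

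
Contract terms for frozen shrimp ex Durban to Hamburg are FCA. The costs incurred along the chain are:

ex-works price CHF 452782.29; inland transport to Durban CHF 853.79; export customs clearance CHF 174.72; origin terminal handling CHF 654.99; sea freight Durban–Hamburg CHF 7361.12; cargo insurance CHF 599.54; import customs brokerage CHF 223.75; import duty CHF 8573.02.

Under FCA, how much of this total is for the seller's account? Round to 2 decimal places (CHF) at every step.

FCA: the seller delivers export-cleared goods to the carrier; the buyer bears costs from that point.
Seller's account: goods 452782.29 + inland to port 853.79 + export clearance 174.72 = 453810.80
Buyer's account: origin terminal 654.99 + freight 7361.12 + insurance 599.54 + brokerage 223.75 + duty 8573.02 = 17412.42

Seller's account: CHF 453810.80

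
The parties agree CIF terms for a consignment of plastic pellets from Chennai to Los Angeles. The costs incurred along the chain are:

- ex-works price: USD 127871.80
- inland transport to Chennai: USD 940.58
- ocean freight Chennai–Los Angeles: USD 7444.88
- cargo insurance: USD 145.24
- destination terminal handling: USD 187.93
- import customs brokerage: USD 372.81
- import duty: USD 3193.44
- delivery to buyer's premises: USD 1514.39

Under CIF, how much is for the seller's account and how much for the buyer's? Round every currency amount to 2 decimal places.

Seller: USD 136402.50; buyer: USD 5268.57

CIF: the seller pays costs through ocean freight and marine insurance to the destination port.
Seller's account: goods 127871.80 + inland to port 940.58 + freight 7444.88 + insurance 145.24 = 136402.50
Buyer's account: destination terminal 187.93 + brokerage 372.81 + duty 3193.44 + delivery 1514.39 = 5268.57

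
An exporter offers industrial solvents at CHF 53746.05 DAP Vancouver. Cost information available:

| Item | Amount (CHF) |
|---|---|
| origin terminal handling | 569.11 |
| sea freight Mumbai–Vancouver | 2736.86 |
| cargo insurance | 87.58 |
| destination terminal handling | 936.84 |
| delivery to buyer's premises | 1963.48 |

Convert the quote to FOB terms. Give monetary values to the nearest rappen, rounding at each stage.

Not relevant to the conversion: origin terminal — on the seller under both DAP and FOB; already in the DAP price and stays in the FOB price.
From DAP to FOB, the seller no longer bears: freight, insurance, destination terminal, delivery.
FOB price = 53746.05 − 2736.86 − 87.58 − 936.84 − 1963.48 = 48021.29

FOB price: CHF 48021.29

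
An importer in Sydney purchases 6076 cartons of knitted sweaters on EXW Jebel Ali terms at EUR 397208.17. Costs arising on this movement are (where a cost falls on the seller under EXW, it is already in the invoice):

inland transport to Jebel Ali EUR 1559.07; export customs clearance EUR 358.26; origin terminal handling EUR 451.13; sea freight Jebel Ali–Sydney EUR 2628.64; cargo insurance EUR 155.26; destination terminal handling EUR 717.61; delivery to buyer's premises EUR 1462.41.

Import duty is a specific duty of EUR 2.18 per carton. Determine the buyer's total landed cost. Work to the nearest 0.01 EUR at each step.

EXW: the seller makes goods available at their premises; the buyer bears all onward costs.
CIF value = EXW price + inland to port + export clearance + origin terminal + freight + insurance = 397208.17 + 1559.07 + 358.26 + 451.13 + 2628.64 + 155.26 = 402360.53
Import duty = 6076 × 2.18 = 13245.68
Buyer bears: inland to port 1559.07 + export clearance 358.26 + origin terminal 451.13 + freight 2628.64 + insurance 155.26 + destination terminal 717.61 + delivery 1462.41 + duty 13245.68 = 20578.06
Landed cost = invoice 397208.17 + 20578.06 = 417786.23

Total landed cost: EUR 417786.23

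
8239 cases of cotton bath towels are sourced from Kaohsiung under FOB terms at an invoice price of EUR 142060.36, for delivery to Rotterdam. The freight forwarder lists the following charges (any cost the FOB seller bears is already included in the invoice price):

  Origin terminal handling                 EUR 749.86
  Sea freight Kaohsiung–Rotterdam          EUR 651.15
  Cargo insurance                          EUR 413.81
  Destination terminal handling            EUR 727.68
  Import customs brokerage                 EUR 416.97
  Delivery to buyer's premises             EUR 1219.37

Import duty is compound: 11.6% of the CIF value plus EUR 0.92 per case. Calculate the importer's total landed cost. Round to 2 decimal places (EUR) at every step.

FOB: the seller bears costs until goods are on board at the origin port; the buyer bears freight, insurance and all costs thereafter.
Already in the invoice (seller's account under FOB): origin terminal — exclude.
CIF value = FOB price + freight + insurance = 142060.36 + 651.15 + 413.81 = 143125.32
Ad valorem component: 143125.32 × 11.6% = 16602.54
Specific component: 8239 × 0.92 = 7579.88
Import duty = 16602.54 + 7579.88 = 24182.42
Buyer bears: freight 651.15 + insurance 413.81 + destination terminal 727.68 + brokerage 416.97 + delivery 1219.37 + duty 24182.42 = 27611.40
Landed cost = invoice 142060.36 + 27611.40 = 169671.76

Total landed cost: EUR 169671.76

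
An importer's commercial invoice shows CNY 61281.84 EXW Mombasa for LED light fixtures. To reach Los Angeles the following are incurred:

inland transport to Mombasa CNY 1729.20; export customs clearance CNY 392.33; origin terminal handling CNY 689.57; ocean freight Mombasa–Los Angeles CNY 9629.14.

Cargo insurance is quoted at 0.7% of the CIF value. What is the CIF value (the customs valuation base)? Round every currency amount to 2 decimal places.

Let C be the CIF value. C = EXW price + pre-shipment costs + freight + 0.7% × C
C − 0.7% × C = 61281.84 + 1729.20 + 392.33 + 689.57 + 9629.14
0.993 × C = 73722.08
C = 73722.08 / 0.993 = 74241.77
Insurance premium = 0.7% × 74241.77 = 519.69

CIF value: CNY 74241.77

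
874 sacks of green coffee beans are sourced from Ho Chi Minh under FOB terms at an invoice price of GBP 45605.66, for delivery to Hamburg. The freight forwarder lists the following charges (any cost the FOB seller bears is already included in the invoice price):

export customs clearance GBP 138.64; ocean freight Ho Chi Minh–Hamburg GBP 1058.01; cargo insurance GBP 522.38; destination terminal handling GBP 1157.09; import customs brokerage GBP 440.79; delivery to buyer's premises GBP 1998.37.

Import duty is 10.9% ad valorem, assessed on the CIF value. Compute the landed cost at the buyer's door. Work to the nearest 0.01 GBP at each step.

Total landed cost: GBP 55925.58

FOB: the seller bears costs until goods are on board at the origin port; the buyer bears freight, insurance and all costs thereafter.
Already in the invoice (seller's account under FOB): export clearance — exclude.
CIF value = FOB price + freight + insurance = 45605.66 + 1058.01 + 522.38 = 47186.05
Import duty = 47186.05 × 10.9% = 5143.28
Buyer bears: freight 1058.01 + insurance 522.38 + destination terminal 1157.09 + brokerage 440.79 + delivery 1998.37 + duty 5143.28 = 10319.92
Landed cost = invoice 45605.66 + 10319.92 = 55925.58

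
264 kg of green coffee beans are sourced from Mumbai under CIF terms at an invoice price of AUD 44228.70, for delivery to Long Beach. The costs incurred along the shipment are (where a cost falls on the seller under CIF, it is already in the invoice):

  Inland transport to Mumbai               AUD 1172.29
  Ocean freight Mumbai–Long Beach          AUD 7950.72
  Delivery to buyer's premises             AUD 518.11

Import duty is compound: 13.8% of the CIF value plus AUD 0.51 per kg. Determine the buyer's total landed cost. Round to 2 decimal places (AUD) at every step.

Total landed cost: AUD 50985.01

CIF: the seller pays costs through ocean freight and marine insurance to the destination port.
Already in the invoice (seller's account under CIF): inland to port, freight — exclude.
The CIF price already equals the CIF value: 44228.70
Ad valorem component: 44228.70 × 13.8% = 6103.56
Specific component: 264 × 0.51 = 134.64
Import duty = 6103.56 + 134.64 = 6238.20
Buyer bears: delivery 518.11 + duty 6238.20 = 6756.31
Landed cost = invoice 44228.70 + 6756.31 = 50985.01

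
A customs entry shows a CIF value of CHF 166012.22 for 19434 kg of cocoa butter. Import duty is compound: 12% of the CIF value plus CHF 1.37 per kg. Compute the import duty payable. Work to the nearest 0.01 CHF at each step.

Ad valorem component: 166012.22 × 12% = 19921.47
Specific component: 19434 × 1.37 = 26624.58
Import duty = 19921.47 + 26624.58 = 46546.05

Import duty: CHF 46546.05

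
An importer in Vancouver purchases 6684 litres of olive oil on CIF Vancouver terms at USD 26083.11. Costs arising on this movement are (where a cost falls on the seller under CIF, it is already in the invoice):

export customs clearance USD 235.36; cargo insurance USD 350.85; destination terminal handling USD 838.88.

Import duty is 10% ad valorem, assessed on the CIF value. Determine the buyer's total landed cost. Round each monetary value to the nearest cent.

CIF: the seller pays costs through ocean freight and marine insurance to the destination port.
Already in the invoice (seller's account under CIF): export clearance, insurance — exclude.
The CIF price already equals the CIF value: 26083.11
Import duty = 26083.11 × 10% = 2608.31
Buyer bears: destination terminal 838.88 + duty 2608.31 = 3447.19
Landed cost = invoice 26083.11 + 3447.19 = 29530.30

Total landed cost: USD 29530.30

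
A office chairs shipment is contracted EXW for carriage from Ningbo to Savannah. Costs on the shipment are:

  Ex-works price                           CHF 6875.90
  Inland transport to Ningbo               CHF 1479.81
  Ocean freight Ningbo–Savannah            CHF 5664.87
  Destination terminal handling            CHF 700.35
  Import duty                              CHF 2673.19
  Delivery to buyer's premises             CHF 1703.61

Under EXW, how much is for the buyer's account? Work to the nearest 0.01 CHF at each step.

EXW: the seller makes goods available at their premises; the buyer bears all onward costs.
Seller's account: goods 6875.90 = 6875.90
Buyer's account: inland to port 1479.81 + freight 5664.87 + destination terminal 700.35 + duty 2673.19 + delivery 1703.61 = 12221.83

Buyer's account: CHF 12221.83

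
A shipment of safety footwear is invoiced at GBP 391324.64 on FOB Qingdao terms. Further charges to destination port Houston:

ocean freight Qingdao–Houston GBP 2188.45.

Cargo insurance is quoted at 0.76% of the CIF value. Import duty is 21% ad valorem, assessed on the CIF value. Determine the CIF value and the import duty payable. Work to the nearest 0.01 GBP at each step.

CIF value: GBP 396526.69; import duty: GBP 83270.60

Let C be the CIF value. C = FOB price + freight + 0.76% × C
C − 0.76% × C = 391324.64 + 2188.45
0.9924 × C = 393513.09
C = 393513.09 / 0.9924 = 396526.69
Insurance premium = 0.76% × 396526.69 = 3013.60
Import duty = 396526.69 × 21% = 83270.60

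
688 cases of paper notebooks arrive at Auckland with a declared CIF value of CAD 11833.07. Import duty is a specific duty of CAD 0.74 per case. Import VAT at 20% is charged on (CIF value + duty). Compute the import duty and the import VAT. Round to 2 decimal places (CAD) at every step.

Import duty = 688 × 0.74 = 509.12
VAT base = CIF + duty = 11833.07 + 509.12 = 12342.19
Import VAT = 12342.19 × 20% = 2468.44

Import duty: CAD 509.12; import VAT: CAD 2468.44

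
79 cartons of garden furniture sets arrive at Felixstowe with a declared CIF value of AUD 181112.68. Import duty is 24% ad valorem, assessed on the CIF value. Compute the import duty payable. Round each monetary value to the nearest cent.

Import duty = 181112.68 × 24% = 43467.04

Import duty: AUD 43467.04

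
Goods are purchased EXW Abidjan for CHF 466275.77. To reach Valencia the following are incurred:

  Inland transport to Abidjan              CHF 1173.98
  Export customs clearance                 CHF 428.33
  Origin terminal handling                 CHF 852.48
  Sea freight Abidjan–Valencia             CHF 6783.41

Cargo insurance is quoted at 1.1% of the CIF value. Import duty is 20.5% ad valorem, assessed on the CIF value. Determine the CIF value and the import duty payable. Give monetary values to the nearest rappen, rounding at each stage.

CIF value: CHF 480802.80; import duty: CHF 98564.57

Let C be the CIF value. C = EXW price + pre-shipment costs + freight + 1.1% × C
C − 1.1% × C = 466275.77 + 1173.98 + 428.33 + 852.48 + 6783.41
0.989 × C = 475513.97
C = 475513.97 / 0.989 = 480802.80
Insurance premium = 1.1% × 480802.80 = 5288.83
Import duty = 480802.80 × 20.5% = 98564.57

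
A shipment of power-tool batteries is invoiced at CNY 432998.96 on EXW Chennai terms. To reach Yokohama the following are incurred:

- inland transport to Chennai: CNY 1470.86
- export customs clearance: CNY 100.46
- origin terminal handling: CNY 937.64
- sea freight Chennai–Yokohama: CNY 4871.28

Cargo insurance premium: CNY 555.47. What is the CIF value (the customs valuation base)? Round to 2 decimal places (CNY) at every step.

CIF value: CNY 440934.67

CIF = EXW price + pre-shipment costs + freight + insurance
CIF = 432998.96 + 1470.86 + 100.46 + 937.64 + 4871.28 + 555.47 = 440934.67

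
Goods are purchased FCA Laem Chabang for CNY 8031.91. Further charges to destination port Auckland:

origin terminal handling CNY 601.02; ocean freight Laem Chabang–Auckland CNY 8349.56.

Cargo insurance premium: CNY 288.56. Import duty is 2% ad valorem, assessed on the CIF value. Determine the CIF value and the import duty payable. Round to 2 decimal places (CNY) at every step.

CIF value: CNY 17271.05; import duty: CNY 345.42

CIF = FCA price + pre-shipment costs + freight + insurance
CIF = 8031.91 + 601.02 + 8349.56 + 288.56 = 17271.05
Import duty = 17271.05 × 2% = 345.42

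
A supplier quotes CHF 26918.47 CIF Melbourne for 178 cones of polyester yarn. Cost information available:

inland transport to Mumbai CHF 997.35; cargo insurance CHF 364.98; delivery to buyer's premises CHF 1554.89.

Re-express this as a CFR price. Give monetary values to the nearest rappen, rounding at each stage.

Not relevant to the conversion: inland to port — on the seller under both CIF and CFR; already in the CIF price and stays in the CFR price. delivery — on the buyer under both terms; not part of either seller's price.
From CIF to CFR, the seller no longer bears: insurance.
CFR price = 26918.47 − 364.98 = 26553.49

CFR price: CHF 26553.49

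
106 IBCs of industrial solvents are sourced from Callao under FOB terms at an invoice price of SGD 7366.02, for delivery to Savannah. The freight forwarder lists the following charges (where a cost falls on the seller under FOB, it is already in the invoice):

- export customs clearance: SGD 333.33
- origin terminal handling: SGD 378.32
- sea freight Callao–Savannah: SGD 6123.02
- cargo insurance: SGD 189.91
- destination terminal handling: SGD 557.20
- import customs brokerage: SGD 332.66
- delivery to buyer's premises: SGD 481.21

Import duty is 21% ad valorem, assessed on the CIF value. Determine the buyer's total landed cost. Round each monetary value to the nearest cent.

Total landed cost: SGD 17922.60

FOB: the seller bears costs until goods are on board at the origin port; the buyer bears freight, insurance and all costs thereafter.
Already in the invoice (seller's account under FOB): export clearance, origin terminal — exclude.
CIF value = FOB price + freight + insurance = 7366.02 + 6123.02 + 189.91 = 13678.95
Import duty = 13678.95 × 21% = 2872.58
Buyer bears: freight 6123.02 + insurance 189.91 + destination terminal 557.20 + brokerage 332.66 + delivery 481.21 + duty 2872.58 = 10556.58
Landed cost = invoice 7366.02 + 10556.58 = 17922.60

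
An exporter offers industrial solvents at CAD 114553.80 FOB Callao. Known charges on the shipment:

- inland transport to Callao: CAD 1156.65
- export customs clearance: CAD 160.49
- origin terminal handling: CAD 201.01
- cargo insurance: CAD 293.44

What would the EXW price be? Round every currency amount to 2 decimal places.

Not relevant to the conversion: insurance — on the buyer under both terms; not part of either seller's price.
From FOB to EXW, the seller no longer bears: inland to port, export clearance, origin terminal.
EXW price = 114553.80 − 1156.65 − 160.49 − 201.01 = 113035.65

EXW price: CAD 113035.65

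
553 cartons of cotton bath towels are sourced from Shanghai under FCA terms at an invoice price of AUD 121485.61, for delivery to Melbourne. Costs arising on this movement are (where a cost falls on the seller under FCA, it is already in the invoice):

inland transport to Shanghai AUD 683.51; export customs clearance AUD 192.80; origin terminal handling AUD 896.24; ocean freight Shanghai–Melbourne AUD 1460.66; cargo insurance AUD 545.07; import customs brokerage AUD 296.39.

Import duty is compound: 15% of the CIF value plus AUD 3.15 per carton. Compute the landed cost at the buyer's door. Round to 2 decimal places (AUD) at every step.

Total landed cost: AUD 145084.06

FCA: the seller delivers export-cleared goods to the carrier; the buyer bears costs from that point.
Already in the invoice (seller's account under FCA): inland to port, export clearance — exclude.
CIF value = FCA price + origin terminal + freight + insurance = 121485.61 + 896.24 + 1460.66 + 545.07 = 124387.58
Ad valorem component: 124387.58 × 15% = 18658.14
Specific component: 553 × 3.15 = 1741.95
Import duty = 18658.14 + 1741.95 = 20400.09
Buyer bears: origin terminal 896.24 + freight 1460.66 + insurance 545.07 + brokerage 296.39 + duty 20400.09 = 23598.45
Landed cost = invoice 121485.61 + 23598.45 = 145084.06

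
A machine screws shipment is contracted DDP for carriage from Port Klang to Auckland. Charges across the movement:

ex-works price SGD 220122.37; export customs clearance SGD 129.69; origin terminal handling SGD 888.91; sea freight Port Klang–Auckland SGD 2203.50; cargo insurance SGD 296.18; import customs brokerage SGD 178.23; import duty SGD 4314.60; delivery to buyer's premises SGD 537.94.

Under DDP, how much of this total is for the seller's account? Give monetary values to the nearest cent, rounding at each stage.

Seller's account: SGD 228671.42

DDP: the seller bears all costs including import duty.
Seller's account: goods 220122.37 + export clearance 129.69 + origin terminal 888.91 + freight 2203.50 + insurance 296.18 + brokerage 178.23 + duty 4314.60 + delivery 537.94 = 228671.42
Buyer's account: 0.00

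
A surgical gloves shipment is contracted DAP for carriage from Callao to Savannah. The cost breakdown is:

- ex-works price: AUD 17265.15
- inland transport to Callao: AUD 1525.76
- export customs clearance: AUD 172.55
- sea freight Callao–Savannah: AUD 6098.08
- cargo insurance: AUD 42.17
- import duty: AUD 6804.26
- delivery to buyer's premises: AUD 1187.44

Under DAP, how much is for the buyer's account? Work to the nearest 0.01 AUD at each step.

DAP: the seller bears all costs to the named destination except import duty and clearance.
Seller's account: goods 17265.15 + inland to port 1525.76 + export clearance 172.55 + freight 6098.08 + insurance 42.17 + delivery 1187.44 = 26291.15
Buyer's account: duty 6804.26 = 6804.26

Buyer's account: AUD 6804.26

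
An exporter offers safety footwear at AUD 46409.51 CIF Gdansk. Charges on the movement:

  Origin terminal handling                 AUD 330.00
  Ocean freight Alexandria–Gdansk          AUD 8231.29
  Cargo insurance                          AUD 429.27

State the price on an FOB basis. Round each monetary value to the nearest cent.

Not relevant to the conversion: origin terminal — on the seller under both CIF and FOB; already in the CIF price and stays in the FOB price.
From CIF to FOB, the seller no longer bears: freight, insurance.
FOB price = 46409.51 − 8231.29 − 429.27 = 37748.95

FOB price: AUD 37748.95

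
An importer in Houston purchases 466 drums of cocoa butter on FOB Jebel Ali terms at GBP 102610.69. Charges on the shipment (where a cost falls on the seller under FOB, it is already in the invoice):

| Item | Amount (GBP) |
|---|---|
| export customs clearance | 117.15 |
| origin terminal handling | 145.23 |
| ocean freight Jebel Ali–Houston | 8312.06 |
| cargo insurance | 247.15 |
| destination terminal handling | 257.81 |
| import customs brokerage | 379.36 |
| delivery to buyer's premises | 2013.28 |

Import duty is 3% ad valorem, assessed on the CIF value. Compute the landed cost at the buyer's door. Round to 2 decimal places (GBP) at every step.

Total landed cost: GBP 117155.45

FOB: the seller bears costs until goods are on board at the origin port; the buyer bears freight, insurance and all costs thereafter.
Already in the invoice (seller's account under FOB): export clearance, origin terminal — exclude.
CIF value = FOB price + freight + insurance = 102610.69 + 8312.06 + 247.15 = 111169.90
Import duty = 111169.90 × 3% = 3335.10
Buyer bears: freight 8312.06 + insurance 247.15 + destination terminal 257.81 + brokerage 379.36 + delivery 2013.28 + duty 3335.10 = 14544.76
Landed cost = invoice 102610.69 + 14544.76 = 117155.45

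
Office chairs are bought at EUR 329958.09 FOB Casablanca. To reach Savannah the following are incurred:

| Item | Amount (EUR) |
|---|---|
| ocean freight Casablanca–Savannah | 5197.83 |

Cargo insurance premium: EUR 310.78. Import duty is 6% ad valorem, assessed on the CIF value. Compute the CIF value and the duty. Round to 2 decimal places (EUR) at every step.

CIF value: EUR 335466.70; import duty: EUR 20128.00

CIF = FOB price + freight + insurance
CIF = 329958.09 + 5197.83 + 310.78 = 335466.70
Import duty = 335466.70 × 6% = 20128.00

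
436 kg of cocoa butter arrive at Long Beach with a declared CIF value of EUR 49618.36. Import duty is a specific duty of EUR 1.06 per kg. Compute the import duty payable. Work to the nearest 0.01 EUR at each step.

Import duty: EUR 462.16

Import duty = 436 × 1.06 = 462.16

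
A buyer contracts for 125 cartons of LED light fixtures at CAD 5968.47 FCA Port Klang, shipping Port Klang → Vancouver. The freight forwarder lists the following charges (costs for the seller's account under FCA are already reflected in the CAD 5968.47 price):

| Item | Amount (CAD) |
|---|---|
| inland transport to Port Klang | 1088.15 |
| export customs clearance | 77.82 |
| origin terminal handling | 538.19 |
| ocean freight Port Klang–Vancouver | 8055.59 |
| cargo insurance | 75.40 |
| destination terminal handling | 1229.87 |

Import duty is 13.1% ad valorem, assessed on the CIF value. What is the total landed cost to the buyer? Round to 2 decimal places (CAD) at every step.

Total landed cost: CAD 17785.05

FCA: the seller delivers export-cleared goods to the carrier; the buyer bears costs from that point.
Already in the invoice (seller's account under FCA): inland to port, export clearance — exclude.
CIF value = FCA price + origin terminal + freight + insurance = 5968.47 + 538.19 + 8055.59 + 75.40 = 14637.65
Import duty = 14637.65 × 13.1% = 1917.53
Buyer bears: origin terminal 538.19 + freight 8055.59 + insurance 75.40 + destination terminal 1229.87 + duty 1917.53 = 11816.58
Landed cost = invoice 5968.47 + 11816.58 = 17785.05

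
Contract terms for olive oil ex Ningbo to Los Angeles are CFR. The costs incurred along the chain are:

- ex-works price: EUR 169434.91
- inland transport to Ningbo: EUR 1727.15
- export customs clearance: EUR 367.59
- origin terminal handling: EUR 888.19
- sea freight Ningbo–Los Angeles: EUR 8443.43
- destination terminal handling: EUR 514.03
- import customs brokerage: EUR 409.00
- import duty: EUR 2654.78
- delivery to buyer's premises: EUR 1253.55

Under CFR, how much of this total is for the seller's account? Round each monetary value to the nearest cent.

Seller's account: EUR 180861.27

CFR: the seller pays costs through ocean freight to the destination port, but not insurance.
Seller's account: goods 169434.91 + inland to port 1727.15 + export clearance 367.59 + origin terminal 888.19 + freight 8443.43 = 180861.27
Buyer's account: destination terminal 514.03 + brokerage 409.00 + duty 2654.78 + delivery 1253.55 = 4831.36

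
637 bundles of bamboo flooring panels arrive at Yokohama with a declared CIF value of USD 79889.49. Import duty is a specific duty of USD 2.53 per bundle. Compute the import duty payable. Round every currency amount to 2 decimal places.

Import duty: USD 1611.61

Import duty = 637 × 2.53 = 1611.61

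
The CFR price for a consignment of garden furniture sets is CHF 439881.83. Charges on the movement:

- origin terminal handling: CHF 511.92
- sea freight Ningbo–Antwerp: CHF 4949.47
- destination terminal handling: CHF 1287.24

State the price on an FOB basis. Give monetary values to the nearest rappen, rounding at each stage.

Not relevant to the conversion: origin terminal — on the seller under both CFR and FOB; already in the CFR price and stays in the FOB price. destination terminal — on the buyer under both terms; not part of either seller's price.
From CFR to FOB, the seller no longer bears: freight.
FOB price = 439881.83 − 4949.47 = 434932.36

FOB price: CHF 434932.36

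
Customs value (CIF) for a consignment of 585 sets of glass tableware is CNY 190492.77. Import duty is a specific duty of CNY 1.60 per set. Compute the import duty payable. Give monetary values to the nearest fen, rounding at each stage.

Import duty: CNY 936.00

Import duty = 585 × 1.60 = 936.00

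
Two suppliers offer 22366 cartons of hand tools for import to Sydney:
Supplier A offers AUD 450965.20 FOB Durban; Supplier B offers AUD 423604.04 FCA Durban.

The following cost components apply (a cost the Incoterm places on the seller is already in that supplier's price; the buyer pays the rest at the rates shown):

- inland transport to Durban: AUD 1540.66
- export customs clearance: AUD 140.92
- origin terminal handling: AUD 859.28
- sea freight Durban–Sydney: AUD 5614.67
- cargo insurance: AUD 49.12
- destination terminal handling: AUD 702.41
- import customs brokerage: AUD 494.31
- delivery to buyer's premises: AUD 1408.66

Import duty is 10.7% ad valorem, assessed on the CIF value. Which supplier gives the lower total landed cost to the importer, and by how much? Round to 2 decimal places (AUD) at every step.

Supplier B is cheaper by AUD 29337.58

Supplier A (FOB):
CIF value = FOB price + freight + insurance = 450965.20 + 5614.67 + 49.12 = 456628.99
Import duty = 456628.99 × 10.7% = 48859.30
Buyer bears (A): 5614.67 + 49.12 + 702.41 + 494.31 + 1408.66 = 8269.17
Landed cost (A) = invoice 450965.20 + 8269.17 + duty 48859.30 = 508093.67
Supplier B (FCA):
CIF value = FCA price + origin terminal + freight + insurance = 423604.04 + 859.28 + 5614.67 + 49.12 = 430127.11
Import duty = 430127.11 × 10.7% = 46023.60
Buyer bears (B): 859.28 + 5614.67 + 49.12 + 702.41 + 494.31 + 1408.66 = 9128.45
Landed cost (B) = invoice 423604.04 + 9128.45 + duty 46023.60 = 478756.09
Difference = |508093.67 − 478756.09| = 29337.58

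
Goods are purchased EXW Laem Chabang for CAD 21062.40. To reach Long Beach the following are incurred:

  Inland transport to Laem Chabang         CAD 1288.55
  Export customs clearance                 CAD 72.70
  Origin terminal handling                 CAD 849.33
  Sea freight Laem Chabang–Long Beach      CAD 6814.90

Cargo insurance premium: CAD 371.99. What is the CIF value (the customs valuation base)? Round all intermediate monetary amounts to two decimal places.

CIF = EXW price + pre-shipment costs + freight + insurance
CIF = 21062.40 + 1288.55 + 72.70 + 849.33 + 6814.90 + 371.99 = 30459.87

CIF value: CAD 30459.87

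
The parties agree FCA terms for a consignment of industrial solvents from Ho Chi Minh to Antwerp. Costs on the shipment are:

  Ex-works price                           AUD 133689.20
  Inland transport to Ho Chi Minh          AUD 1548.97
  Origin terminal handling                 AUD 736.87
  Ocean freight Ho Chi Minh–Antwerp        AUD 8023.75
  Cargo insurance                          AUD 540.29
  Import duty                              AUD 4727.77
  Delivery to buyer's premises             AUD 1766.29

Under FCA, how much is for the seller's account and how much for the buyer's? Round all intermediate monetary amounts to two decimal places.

FCA: the seller delivers export-cleared goods to the carrier; the buyer bears costs from that point.
Seller's account: goods 133689.20 + inland to port 1548.97 = 135238.17
Buyer's account: origin terminal 736.87 + freight 8023.75 + insurance 540.29 + duty 4727.77 + delivery 1766.29 = 15794.97

Seller: AUD 135238.17; buyer: AUD 15794.97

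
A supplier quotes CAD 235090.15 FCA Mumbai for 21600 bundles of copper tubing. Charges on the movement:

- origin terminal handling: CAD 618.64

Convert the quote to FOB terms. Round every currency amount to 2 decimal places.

FOB price: CAD 235708.79

From FCA to FOB, the seller additionally bears: origin terminal.
FOB price = 235090.15 + 618.64 = 235708.79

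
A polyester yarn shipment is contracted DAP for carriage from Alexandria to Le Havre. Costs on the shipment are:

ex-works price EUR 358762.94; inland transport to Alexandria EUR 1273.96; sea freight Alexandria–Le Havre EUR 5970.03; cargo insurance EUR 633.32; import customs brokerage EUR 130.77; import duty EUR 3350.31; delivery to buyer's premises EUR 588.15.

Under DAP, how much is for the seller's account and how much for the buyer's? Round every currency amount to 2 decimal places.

DAP: the seller bears all costs to the named destination except import duty and clearance.
Seller's account: goods 358762.94 + inland to port 1273.96 + freight 5970.03 + insurance 633.32 + delivery 588.15 = 367228.40
Buyer's account: brokerage 130.77 + duty 3350.31 = 3481.08

Seller: EUR 367228.40; buyer: EUR 3481.08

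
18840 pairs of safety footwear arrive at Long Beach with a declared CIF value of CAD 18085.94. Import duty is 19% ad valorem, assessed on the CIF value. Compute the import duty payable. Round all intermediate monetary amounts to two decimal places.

Import duty: CAD 3436.33

Import duty = 18085.94 × 19% = 3436.33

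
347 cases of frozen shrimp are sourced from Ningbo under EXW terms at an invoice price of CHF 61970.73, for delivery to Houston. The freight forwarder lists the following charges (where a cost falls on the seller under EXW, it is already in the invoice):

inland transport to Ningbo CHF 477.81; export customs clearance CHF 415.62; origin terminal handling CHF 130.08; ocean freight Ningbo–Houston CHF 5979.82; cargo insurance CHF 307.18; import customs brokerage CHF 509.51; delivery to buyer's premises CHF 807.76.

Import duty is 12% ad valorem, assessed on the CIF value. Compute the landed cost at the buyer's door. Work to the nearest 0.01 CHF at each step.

Total landed cost: CHF 78912.26

EXW: the seller makes goods available at their premises; the buyer bears all onward costs.
CIF value = EXW price + inland to port + export clearance + origin terminal + freight + insurance = 61970.73 + 477.81 + 415.62 + 130.08 + 5979.82 + 307.18 = 69281.24
Import duty = 69281.24 × 12% = 8313.75
Buyer bears: inland to port 477.81 + export clearance 415.62 + origin terminal 130.08 + freight 5979.82 + insurance 307.18 + brokerage 509.51 + delivery 807.76 + duty 8313.75 = 16941.53
Landed cost = invoice 61970.73 + 16941.53 = 78912.26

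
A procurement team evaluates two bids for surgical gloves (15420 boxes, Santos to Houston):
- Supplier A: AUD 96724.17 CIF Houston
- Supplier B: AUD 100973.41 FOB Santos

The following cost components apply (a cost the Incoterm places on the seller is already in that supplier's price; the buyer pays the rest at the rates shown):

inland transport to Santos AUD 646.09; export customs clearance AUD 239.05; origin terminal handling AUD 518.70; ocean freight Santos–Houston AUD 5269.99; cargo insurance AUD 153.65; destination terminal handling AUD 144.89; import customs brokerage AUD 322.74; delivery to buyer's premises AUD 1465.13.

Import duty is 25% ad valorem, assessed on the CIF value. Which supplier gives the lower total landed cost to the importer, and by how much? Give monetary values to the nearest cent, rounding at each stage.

Supplier A (CIF):
The CIF price already equals the CIF value: 96724.17
Import duty = 96724.17 × 25% = 24181.04
Buyer bears (A): 144.89 + 322.74 + 1465.13 = 1932.76
Landed cost (A) = invoice 96724.17 + 1932.76 + duty 24181.04 = 122837.97
Supplier B (FOB):
CIF value = FOB price + freight + insurance = 100973.41 + 5269.99 + 153.65 = 106397.05
Import duty = 106397.05 × 25% = 26599.26
Buyer bears (B): 5269.99 + 153.65 + 144.89 + 322.74 + 1465.13 = 7356.40
Landed cost (B) = invoice 100973.41 + 7356.40 + duty 26599.26 = 134929.07
Difference = |122837.97 − 134929.07| = 12091.10

Supplier A is cheaper by AUD 12091.10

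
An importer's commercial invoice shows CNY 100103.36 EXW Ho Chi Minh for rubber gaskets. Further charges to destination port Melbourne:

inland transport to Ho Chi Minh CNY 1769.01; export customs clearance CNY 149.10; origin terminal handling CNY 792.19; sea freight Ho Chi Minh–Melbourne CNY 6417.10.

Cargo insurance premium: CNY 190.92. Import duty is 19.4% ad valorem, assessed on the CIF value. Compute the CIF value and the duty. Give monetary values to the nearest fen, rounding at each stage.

CIF = EXW price + pre-shipment costs + freight + insurance
CIF = 100103.36 + 1769.01 + 149.10 + 792.19 + 6417.10 + 190.92 = 109421.68
Import duty = 109421.68 × 19.4% = 21227.81

CIF value: CNY 109421.68; import duty: CNY 21227.81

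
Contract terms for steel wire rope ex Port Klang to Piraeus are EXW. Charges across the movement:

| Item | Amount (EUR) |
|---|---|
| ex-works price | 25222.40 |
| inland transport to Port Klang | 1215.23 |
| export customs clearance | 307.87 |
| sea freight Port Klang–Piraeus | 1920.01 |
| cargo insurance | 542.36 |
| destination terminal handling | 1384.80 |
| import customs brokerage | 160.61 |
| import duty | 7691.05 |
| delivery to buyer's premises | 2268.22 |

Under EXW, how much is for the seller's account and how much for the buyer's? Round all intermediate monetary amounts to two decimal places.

EXW: the seller makes goods available at their premises; the buyer bears all onward costs.
Seller's account: goods 25222.40 = 25222.40
Buyer's account: inland to port 1215.23 + export clearance 307.87 + freight 1920.01 + insurance 542.36 + destination terminal 1384.80 + brokerage 160.61 + duty 7691.05 + delivery 2268.22 = 15490.15

Seller: EUR 25222.40; buyer: EUR 15490.15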